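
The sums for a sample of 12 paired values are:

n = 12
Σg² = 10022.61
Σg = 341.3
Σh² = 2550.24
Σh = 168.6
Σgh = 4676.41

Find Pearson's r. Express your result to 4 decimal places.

-0.4968

r = (nΣgh − ΣgΣh) / √[(nΣg² − (Σg)²)(nΣh² − (Σh)²)]
Numerator: 12×4676.41 − 341.3×168.6 = -1426.26
Denominator: √[(120271.32 − 116485.69)(30602.88 − 28425.96)] = √[3785.63 × 2176.92] = 2870.7166
r = -1426.26 / 2870.7166 ≈ -0.4968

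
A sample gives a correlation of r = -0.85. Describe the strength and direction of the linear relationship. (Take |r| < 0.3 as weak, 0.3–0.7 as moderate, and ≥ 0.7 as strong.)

strong negative

r = -0.85 < 0 so the relationship is negative.
|r| = 0.85, which falls in the strong range.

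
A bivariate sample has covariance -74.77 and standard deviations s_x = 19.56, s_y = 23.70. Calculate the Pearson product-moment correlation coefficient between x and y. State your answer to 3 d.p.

r = Cov(x,y) / (s_x · s_y) = -74.77 / (19.56 × 23.70)
  = -74.77 / 463.5720 ≈ -0.161

-0.161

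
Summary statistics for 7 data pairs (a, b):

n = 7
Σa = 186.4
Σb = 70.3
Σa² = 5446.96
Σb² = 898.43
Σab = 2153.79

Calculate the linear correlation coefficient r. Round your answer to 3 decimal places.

0.924

r = (nΣab − ΣaΣb) / √[(nΣa² − (Σa)²)(nΣb² − (Σb)²)]
Numerator: 7×2153.79 − 186.4×70.3 = 1972.61
Denominator: √[(38128.72 − 34744.96)(6289.01 − 4942.09)] = √[3383.76 × 1346.92] = 2134.8663
r = 1972.61 / 2134.8663 ≈ 0.924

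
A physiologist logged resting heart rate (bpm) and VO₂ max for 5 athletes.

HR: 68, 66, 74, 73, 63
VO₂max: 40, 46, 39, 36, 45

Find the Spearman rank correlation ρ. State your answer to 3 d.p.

-0.800

Rank HR: 3, 2, 5, 4, 1
Rank VO₂max: 3, 5, 2, 1, 4
d = rank(HR) − rank(VO₂max): 0, -3, 3, 3, -3; Σd² = 36
ρ = 1 − 6Σd² / [n(n²−1)] = 1 − 6×36 / (5×24) = 1 − 216/120 ≈ -0.800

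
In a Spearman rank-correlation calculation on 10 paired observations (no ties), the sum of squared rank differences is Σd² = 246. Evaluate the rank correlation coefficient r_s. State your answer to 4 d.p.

-0.4909

ρ = 1 − 6Σd² / [n(n²−1)] = 1 − 6×246 / (10×99)
  = 1 − 1476/990 = 1 − 1.49091 ≈ -0.4909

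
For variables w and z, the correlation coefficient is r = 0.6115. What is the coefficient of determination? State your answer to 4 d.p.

r² = (0.6115)² = 0.3739

0.3739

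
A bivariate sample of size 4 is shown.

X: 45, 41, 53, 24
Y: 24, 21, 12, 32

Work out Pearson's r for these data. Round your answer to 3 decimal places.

-0.930

n = 4, ΣX = 163, ΣY = 89, ΣX² = 7091, ΣY² = 2185, ΣXY = 3345
nΣXY − ΣXΣY = 13380 − 14507 = -1127
nΣX² − (ΣX)² = 28364 − 26569 = 1795; nΣY² − (ΣY)² = 8740 − 7921 = 819
r = -1127 / √(1795 × 819) = -1127 / 1212.4789 ≈ -0.930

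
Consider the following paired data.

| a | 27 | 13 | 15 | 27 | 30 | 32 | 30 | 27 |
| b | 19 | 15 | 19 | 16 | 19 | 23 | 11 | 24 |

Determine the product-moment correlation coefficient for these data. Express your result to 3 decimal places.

n = 8, Σa = 201, Σb = 146, Σa² = 5405, Σb² = 2790, Σab = 3709
nΣab − ΣaΣb = 29672 − 29346 = 326
nΣa² − (Σa)² = 43240 − 40401 = 2839; nΣb² − (Σb)² = 22320 − 21316 = 1004
r = 326 / √(2839 × 1004) = 326 / 1688.2997 ≈ 0.193

0.193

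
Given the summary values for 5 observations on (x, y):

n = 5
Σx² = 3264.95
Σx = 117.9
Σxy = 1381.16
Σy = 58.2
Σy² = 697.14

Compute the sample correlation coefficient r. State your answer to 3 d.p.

r = (nΣxy − ΣxΣy) / √[(nΣx² − (Σx)²)(nΣy² − (Σy)²)]
Numerator: 5×1381.16 − 117.9×58.2 = 44.02
Denominator: √[(16324.75 − 13900.41)(3485.7 − 3387.24)] = √[2424.34 × 98.46] = 488.5699
r = 44.02 / 488.5699 ≈ 0.090

0.090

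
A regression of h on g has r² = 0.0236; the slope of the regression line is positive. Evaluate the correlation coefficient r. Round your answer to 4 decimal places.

0.1536

|r| = √0.0236 = 0.1536
The association is positive, so r = 0.1536.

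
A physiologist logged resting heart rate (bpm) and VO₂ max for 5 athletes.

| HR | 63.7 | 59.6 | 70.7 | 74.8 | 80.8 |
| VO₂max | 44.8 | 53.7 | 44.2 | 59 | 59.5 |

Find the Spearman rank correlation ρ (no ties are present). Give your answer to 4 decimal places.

0.6000

Rank HR: 2, 1, 3, 4, 5
Rank VO₂max: 2, 3, 1, 4, 5
d = rank(HR) − rank(VO₂max): 0, -2, 2, 0, 0; Σd² = 8
ρ = 1 − 6Σd² / [n(n²−1)] = 1 − 6×8 / (5×24) = 1 − 48/120 ≈ 0.6000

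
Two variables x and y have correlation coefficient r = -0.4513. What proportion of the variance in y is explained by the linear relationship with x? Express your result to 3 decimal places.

r² = (-0.4513)² = 0.204

0.204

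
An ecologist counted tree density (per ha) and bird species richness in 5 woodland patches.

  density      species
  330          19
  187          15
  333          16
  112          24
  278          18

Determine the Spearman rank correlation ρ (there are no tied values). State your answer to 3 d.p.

Rank density: 4, 2, 5, 1, 3
Rank species: 4, 1, 2, 5, 3
d = rank(density) − rank(species): 0, 1, 3, -4, 0; Σd² = 26
ρ = 1 − 6Σd² / [n(n²−1)] = 1 − 6×26 / (5×24) = 1 − 156/120 ≈ -0.300

-0.300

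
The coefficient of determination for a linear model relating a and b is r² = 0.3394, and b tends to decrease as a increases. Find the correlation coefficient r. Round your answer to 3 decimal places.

-0.583

|r| = √0.3394 = 0.583
The association is negative, so r = −0.583.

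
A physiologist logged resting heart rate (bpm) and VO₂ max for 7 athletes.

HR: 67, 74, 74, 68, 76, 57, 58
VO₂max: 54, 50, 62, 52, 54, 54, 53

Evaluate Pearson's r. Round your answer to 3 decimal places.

0.197

n = 7, Σx = 474, Σy = 379, Σx² = 32454, Σy² = 20605, Σxy = 25698
nΣxy − ΣxΣy = 179886 − 179646 = 240
nΣx² − (Σx)² = 227178 − 224676 = 2502; nΣy² − (Σy)² = 144235 − 143641 = 594
r = 240 / √(2502 × 594) = 240 / 1219.0931 ≈ 0.197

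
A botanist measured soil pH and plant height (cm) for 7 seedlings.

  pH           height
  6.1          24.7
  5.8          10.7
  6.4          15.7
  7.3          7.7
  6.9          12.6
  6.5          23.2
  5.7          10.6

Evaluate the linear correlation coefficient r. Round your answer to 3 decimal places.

n = 7, Σx = 44.7, Σy = 105.2, Σx² = 287.45, Σy² = 1839.72, Σxy = 667.58
nΣxy − ΣxΣy = 4673.06 − 4702.44 = -29.38
nΣx² − (Σx)² = 2012.15 − 1998.09 = 14.06; nΣy² − (Σy)² = 12878.04 − 11067.04 = 1811
r = -29.38 / √(14.06 × 1811) = -29.38 / 159.5702 ≈ -0.184

-0.184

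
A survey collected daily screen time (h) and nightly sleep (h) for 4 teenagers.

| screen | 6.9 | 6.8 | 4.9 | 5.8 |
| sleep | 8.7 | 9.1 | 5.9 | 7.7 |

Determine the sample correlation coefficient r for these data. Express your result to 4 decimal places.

0.9773

n = 4, Σx = 24.4, Σy = 31.4, Σx² = 151.5, Σy² = 252.6, Σxy = 195.48
nΣxy − ΣxΣy = 781.92 − 766.16 = 15.76
nΣx² − (Σx)² = 606 − 595.36 = 10.64; nΣy² − (Σy)² = 1010.4 − 985.96 = 24.44
r = 15.76 / √(10.64 × 24.44) = 15.76 / 16.1258 ≈ 0.9773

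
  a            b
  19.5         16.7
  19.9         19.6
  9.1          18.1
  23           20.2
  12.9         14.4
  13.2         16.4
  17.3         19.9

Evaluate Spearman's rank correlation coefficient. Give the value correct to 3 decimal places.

Rank a: 5, 6, 1, 7, 2, 3, 4
Rank b: 3, 5, 4, 7, 1, 2, 6
d = rank(a) − rank(b): 2, 1, -3, 0, 1, 1, -2; Σd² = 20
ρ = 1 − 6Σd² / [n(n²−1)] = 1 − 6×20 / (7×48) = 1 − 120/336 ≈ 0.643

0.643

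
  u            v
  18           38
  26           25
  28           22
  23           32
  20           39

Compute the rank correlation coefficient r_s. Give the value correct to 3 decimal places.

-0.900

Rank u: 1, 4, 5, 3, 2
Rank v: 4, 2, 1, 3, 5
d = rank(u) − rank(v): -3, 2, 4, 0, -3; Σd² = 38
ρ = 1 − 6Σd² / [n(n²−1)] = 1 − 6×38 / (5×24) = 1 − 228/120 ≈ -0.900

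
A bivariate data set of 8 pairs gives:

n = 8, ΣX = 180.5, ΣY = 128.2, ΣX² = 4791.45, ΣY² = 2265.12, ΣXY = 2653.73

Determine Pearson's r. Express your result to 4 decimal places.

r = (nΣXY − ΣXΣY) / √[(nΣX² − (ΣX)²)(nΣY² − (ΣY)²)]
Numerator: 8×2653.73 − 180.5×128.2 = -1910.26
Denominator: √[(38331.6 − 32580.25)(18120.96 − 16435.24)] = √[5751.35 × 1685.72] = 3113.7061
r = -1910.26 / 3113.7061 ≈ -0.6135

-0.6135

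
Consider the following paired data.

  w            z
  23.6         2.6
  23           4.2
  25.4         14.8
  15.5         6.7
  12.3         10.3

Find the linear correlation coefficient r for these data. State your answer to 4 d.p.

n = 5, Σw = 99.8, Σz = 38.6, Σw² = 2122.66, Σz² = 394.42, Σwz = 764.42
nΣwz − ΣwΣz = 3822.1 − 3852.28 = -30.18
nΣw² − (Σw)² = 10613.3 − 9960.04 = 653.26; nΣz² − (Σz)² = 1972.1 − 1489.96 = 482.14
r = -30.18 / √(653.26 × 482.14) = -30.18 / 561.2154 ≈ -0.0538

-0.0538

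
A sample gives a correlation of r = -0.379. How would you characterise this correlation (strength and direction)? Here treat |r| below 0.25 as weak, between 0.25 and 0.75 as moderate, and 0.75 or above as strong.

moderate negative

r = -0.379 < 0 so the relationship is negative.
|r| = 0.379, which falls in the moderate range.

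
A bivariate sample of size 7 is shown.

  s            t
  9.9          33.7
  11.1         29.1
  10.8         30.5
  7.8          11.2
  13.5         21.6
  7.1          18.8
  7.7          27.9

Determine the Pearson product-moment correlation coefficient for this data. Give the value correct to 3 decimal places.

0.341

n = 7, Σs = 67.9, Σt = 172.8, Σs² = 690.65, Σt² = 4636.6, Σst = 1713.31
nΣst − ΣsΣt = 11993.17 − 11733.12 = 260.05
nΣs² − (Σs)² = 4834.55 − 4610.41 = 224.14; nΣt² − (Σt)² = 32456.2 − 29859.84 = 2596.36
r = 260.05 / √(224.14 × 2596.36) = 260.05 / 762.8552 ≈ 0.341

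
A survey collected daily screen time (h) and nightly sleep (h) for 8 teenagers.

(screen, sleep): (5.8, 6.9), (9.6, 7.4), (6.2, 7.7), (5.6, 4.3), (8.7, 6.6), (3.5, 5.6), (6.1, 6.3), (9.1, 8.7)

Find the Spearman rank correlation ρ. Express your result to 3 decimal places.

Rank screen: 3, 8, 5, 2, 6, 1, 4, 7
Rank sleep: 5, 6, 7, 1, 4, 2, 3, 8
d = rank(screen) − rank(sleep): -2, 2, -2, 1, 2, -1, 1, -1; Σd² = 20
ρ = 1 − 6Σd² / [n(n²−1)] = 1 − 6×20 / (8×63) = 1 − 120/504 ≈ 0.762

0.762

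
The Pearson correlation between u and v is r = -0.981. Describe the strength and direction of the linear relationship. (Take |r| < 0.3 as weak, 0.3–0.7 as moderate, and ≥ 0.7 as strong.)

r = -0.981 < 0 so the relationship is negative.
|r| = 0.981, which falls in the strong range.

strong negative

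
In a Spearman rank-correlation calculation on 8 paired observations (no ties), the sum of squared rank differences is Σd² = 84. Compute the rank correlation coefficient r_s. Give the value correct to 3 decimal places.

0.000

ρ = 1 − 6Σd² / [n(n²−1)] = 1 − 6×84 / (8×63)
  = 1 − 504/504 = 1 − 1.0000 ≈ 0.000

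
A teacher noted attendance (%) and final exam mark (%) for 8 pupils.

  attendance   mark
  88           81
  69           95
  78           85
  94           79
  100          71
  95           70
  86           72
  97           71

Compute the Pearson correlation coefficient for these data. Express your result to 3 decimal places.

-0.889

n = 8, Σx = 707, Σy = 624, Σx² = 63255, Σy² = 49218, Σxy = 54568
nΣxy − ΣxΣy = 436544 − 441168 = -4624
nΣx² − (Σx)² = 506040 − 499849 = 6191; nΣy² − (Σy)² = 393744 − 389376 = 4368
r = -4624 / √(6191 × 4368) = -4624 / 5200.2200 ≈ -0.889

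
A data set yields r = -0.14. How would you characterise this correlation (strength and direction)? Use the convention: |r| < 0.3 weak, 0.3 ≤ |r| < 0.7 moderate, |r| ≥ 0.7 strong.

weak negative

r = -0.14 < 0 so the relationship is negative.
|r| = 0.14, which falls in the weak range.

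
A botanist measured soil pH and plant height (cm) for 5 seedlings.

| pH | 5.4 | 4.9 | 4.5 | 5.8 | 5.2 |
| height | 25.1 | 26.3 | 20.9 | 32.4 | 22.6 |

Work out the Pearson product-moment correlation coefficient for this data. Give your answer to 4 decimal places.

n = 5, Σx = 25.8, Σy = 127.3, Σx² = 134.1, Σy² = 3319.03, Σxy = 663.9
nΣxy − ΣxΣy = 3319.5 − 3284.34 = 35.16
nΣx² − (Σx)² = 670.5 − 665.64 = 4.86; nΣy² − (Σy)² = 16595.15 − 16205.29 = 389.86
r = 35.16 / √(4.86 × 389.86) = 35.16 / 43.5284 ≈ 0.8077

0.8077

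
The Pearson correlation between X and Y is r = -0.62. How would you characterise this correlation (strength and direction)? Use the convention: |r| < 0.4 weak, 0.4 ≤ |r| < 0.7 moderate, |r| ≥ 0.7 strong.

moderate negative

r = -0.62 < 0 so the relationship is negative.
|r| = 0.62, which falls in the moderate range.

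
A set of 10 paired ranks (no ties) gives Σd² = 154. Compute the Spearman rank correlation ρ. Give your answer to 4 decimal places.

ρ = 1 − 6Σd² / [n(n²−1)] = 1 − 6×154 / (10×99)
  = 1 − 924/990 = 1 − 0.93333 ≈ 0.0667

0.0667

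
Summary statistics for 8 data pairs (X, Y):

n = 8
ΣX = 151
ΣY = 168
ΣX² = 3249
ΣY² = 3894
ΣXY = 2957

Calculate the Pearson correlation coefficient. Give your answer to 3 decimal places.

-0.560

r = (nΣXY − ΣXΣY) / √[(nΣX² − (ΣX)²)(nΣY² − (ΣY)²)]
Numerator: 8×2957 − 151×168 = -1712
Denominator: √[(25992 − 22801)(31152 − 28224)] = √[3191 × 2928] = 3056.6727
r = -1712 / 3056.6727 ≈ -0.560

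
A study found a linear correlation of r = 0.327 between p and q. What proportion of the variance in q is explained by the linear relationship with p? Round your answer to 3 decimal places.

0.107

r² = (0.327)² = 0.107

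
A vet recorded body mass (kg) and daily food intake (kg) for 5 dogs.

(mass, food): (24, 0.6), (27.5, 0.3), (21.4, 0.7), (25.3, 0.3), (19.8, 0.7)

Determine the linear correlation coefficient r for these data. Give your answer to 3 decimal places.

-0.908

n = 5, Σx = 118, Σy = 2.6, Σx² = 2822.34, Σy² = 1.52, Σxy = 59.08
nΣxy − ΣxΣy = 295.4 − 306.8 = -11.4
nΣx² − (Σx)² = 14111.7 − 13924 = 187.7; nΣy² − (Σy)² = 7.6 − 6.76 = 0.84
r = -11.4 / √(187.7 × 0.84) = -11.4 / 12.5566 ≈ -0.908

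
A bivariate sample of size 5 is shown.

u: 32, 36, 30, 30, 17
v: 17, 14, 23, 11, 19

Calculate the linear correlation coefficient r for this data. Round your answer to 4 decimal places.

-0.3421

n = 5, Σu = 145, Σv = 84, Σu² = 4409, Σv² = 1496, Σuv = 2391
nΣuv − ΣuΣv = 11955 − 12180 = -225
nΣu² − (Σu)² = 22045 − 21025 = 1020; nΣv² − (Σv)² = 7480 − 7056 = 424
r = -225 / √(1020 × 424) = -225 / 657.6321 ≈ -0.3421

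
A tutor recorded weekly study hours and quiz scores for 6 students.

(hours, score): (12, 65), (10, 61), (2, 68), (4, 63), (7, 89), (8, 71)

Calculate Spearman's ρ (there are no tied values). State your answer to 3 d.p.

-0.257

Rank hours: 6, 5, 1, 2, 3, 4
Rank score: 3, 1, 4, 2, 6, 5
d = rank(hours) − rank(score): 3, 4, -3, 0, -3, -1; Σd² = 44
ρ = 1 − 6Σd² / [n(n²−1)] = 1 − 6×44 / (6×35) = 1 − 264/210 ≈ -0.257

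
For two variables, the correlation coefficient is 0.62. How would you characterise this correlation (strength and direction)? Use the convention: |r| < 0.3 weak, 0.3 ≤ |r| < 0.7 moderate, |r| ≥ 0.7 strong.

moderate positive

r = 0.62 > 0 so the relationship is positive.
|r| = 0.62, which falls in the moderate range.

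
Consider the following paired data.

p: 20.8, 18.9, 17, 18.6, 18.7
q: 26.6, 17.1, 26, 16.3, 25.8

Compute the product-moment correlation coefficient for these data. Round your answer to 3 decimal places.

0.081

n = 5, Σp = 94, Σq = 111.8, Σp² = 1774.5, Σq² = 2607.3, Σpq = 2104.11
nΣpq − ΣpΣq = 10520.55 − 10509.2 = 11.35
nΣp² − (Σp)² = 8872.5 − 8836 = 36.5; nΣq² − (Σq)² = 13036.5 − 12499.24 = 537.26
r = 11.35 / √(36.5 × 537.26) = 11.35 / 140.0357 ≈ 0.081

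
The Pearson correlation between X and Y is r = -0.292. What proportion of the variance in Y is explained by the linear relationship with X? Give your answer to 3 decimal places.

0.085

r² = (-0.292)² = 0.085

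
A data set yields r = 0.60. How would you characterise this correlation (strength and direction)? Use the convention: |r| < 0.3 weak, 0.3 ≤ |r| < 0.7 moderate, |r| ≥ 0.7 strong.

moderate positive

r = 0.60 > 0 so the relationship is positive.
|r| = 0.60, which falls in the moderate range.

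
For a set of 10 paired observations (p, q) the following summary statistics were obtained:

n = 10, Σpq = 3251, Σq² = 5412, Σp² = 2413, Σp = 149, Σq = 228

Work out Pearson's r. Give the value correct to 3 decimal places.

-0.720

r = (nΣpq − ΣpΣq) / √[(nΣp² − (Σp)²)(nΣq² − (Σq)²)]
Numerator: 10×3251 − 149×228 = -1462
Denominator: √[(24130 − 22201)(54120 − 51984)] = √[1929 × 2136] = 2029.8630
r = -1462 / 2029.8630 ≈ -0.720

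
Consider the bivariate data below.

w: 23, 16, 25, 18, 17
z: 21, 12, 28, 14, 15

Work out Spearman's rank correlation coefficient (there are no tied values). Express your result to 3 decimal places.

0.900

Rank w: 4, 1, 5, 3, 2
Rank z: 4, 1, 5, 2, 3
d = rank(w) − rank(z): 0, 0, 0, 1, -1; Σd² = 2
ρ = 1 − 6Σd² / [n(n²−1)] = 1 − 6×2 / (5×24) = 1 − 12/120 ≈ 0.900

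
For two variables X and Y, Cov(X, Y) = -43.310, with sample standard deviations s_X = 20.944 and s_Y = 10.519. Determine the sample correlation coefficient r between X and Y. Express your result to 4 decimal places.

r = Cov(X,Y) / (s_X · s_Y) = -43.310 / (20.944 × 10.519)
  = -43.310 / 220.3099 ≈ -0.1966

-0.1966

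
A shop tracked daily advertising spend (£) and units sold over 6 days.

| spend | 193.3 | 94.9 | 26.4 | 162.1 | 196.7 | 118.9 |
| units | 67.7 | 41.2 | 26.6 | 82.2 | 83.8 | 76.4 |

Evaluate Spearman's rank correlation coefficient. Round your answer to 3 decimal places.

0.829

Rank spend: 5, 2, 1, 4, 6, 3
Rank units: 3, 2, 1, 5, 6, 4
d = rank(spend) − rank(units): 2, 0, 0, -1, 0, -1; Σd² = 6
ρ = 1 − 6Σd² / [n(n²−1)] = 1 − 6×6 / (6×35) = 1 − 36/210 ≈ 0.829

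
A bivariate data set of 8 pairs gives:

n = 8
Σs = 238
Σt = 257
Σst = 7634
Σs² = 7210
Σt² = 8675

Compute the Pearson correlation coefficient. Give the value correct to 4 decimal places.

-0.0504

r = (nΣst − ΣsΣt) / √[(nΣs² − (Σs)²)(nΣt² − (Σt)²)]
Numerator: 8×7634 − 238×257 = -94
Denominator: √[(57680 − 56644)(69400 − 66049)] = √[1036 × 3351] = 1863.2327
r = -94 / 1863.2327 ≈ -0.0504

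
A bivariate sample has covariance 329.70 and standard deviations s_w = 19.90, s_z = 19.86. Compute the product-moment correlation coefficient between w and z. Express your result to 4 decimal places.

r = Cov(w,z) / (s_w · s_z) = 329.70 / (19.90 × 19.86)
  = 329.70 / 395.2140 ≈ 0.8342

0.8342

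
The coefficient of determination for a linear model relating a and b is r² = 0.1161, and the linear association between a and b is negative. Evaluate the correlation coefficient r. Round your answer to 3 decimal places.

|r| = √0.1161 = 0.341
The association is negative, so r = −0.341.

-0.341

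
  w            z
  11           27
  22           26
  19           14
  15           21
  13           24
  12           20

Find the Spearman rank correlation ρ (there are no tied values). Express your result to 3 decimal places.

-0.257

Rank w: 1, 6, 5, 4, 3, 2
Rank z: 6, 5, 1, 3, 4, 2
d = rank(w) − rank(z): -5, 1, 4, 1, -1, 0; Σd² = 44
ρ = 1 − 6Σd² / [n(n²−1)] = 1 − 6×44 / (6×35) = 1 − 264/210 ≈ -0.257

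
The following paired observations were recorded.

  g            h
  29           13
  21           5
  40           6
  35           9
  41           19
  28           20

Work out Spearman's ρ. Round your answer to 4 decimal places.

0.2000

Rank g: 3, 1, 5, 4, 6, 2
Rank h: 4, 1, 2, 3, 5, 6
d = rank(g) − rank(h): -1, 0, 3, 1, 1, -4; Σd² = 28
ρ = 1 − 6Σd² / [n(n²−1)] = 1 − 6×28 / (6×35) = 1 − 168/210 ≈ 0.2000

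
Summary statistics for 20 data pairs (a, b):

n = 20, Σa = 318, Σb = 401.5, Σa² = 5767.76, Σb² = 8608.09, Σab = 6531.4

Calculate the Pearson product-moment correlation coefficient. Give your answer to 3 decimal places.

0.236

r = (nΣab − ΣaΣb) / √[(nΣa² − (Σa)²)(nΣb² − (Σb)²)]
Numerator: 20×6531.4 − 318×401.5 = 2951
Denominator: √[(115355.2 − 101124)(172161.8 − 161202.25)] = √[14231.2 × 10959.55] = 12488.6968
r = 2951 / 12488.6968 ≈ 0.236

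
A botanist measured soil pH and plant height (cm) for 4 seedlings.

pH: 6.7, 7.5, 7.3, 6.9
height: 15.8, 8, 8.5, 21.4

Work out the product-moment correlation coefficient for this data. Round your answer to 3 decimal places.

-0.813

n = 4, Σx = 28.4, Σy = 53.7, Σx² = 202.04, Σy² = 843.85, Σxy = 375.57
nΣxy − ΣxΣy = 1502.28 − 1525.08 = -22.8
nΣx² − (Σx)² = 808.16 − 806.56 = 1.6; nΣy² − (Σy)² = 3375.4 − 2883.69 = 491.71
r = -22.8 / √(1.6 × 491.71) = -22.8 / 28.0488 ≈ -0.813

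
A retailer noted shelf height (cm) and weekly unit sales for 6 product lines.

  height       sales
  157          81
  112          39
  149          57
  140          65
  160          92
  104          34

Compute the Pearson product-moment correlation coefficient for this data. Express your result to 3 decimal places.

n = 6, Σx = 822, Σy = 368, Σx² = 115410, Σy² = 25176, Σxy = 52934
nΣxy − ΣxΣy = 317604 − 302496 = 15108
nΣx² − (Σx)² = 692460 − 675684 = 16776; nΣy² − (Σy)² = 151056 − 135424 = 15632
r = 15108 / √(16776 × 15632) = 15108 / 16193.9011 ≈ 0.933

0.933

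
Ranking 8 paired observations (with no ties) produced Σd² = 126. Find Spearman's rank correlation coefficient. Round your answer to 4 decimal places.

ρ = 1 − 6Σd² / [n(n²−1)] = 1 − 6×126 / (8×63)
  = 1 − 756/504 = 1 − 1.50000 ≈ -0.5000

-0.5000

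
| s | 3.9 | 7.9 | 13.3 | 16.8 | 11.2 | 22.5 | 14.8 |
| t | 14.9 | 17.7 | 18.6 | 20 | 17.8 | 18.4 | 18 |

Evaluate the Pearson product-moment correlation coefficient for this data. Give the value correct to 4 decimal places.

n = 7, Σs = 90.4, Σt = 125.4, Σs² = 1387.48, Σt² = 2260.66, Σst = 1661.08
nΣst − ΣsΣt = 11627.56 − 11336.16 = 291.4
nΣs² − (Σs)² = 9712.36 − 8172.16 = 1540.2; nΣt² − (Σt)² = 15824.62 − 15725.16 = 99.46
r = 291.4 / √(1540.2 × 99.46) = 291.4 / 391.3928 ≈ 0.7445

0.7445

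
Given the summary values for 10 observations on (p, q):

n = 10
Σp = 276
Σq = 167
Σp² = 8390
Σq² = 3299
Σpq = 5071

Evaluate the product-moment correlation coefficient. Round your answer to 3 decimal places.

r = (nΣpq − ΣpΣq) / √[(nΣp² − (Σp)²)(nΣq² − (Σq)²)]
Numerator: 10×5071 − 276×167 = 4618
Denominator: √[(83900 − 76176)(32990 − 27889)] = √[7724 × 5101] = 6276.9518
r = 4618 / 6276.9518 ≈ 0.736

0.736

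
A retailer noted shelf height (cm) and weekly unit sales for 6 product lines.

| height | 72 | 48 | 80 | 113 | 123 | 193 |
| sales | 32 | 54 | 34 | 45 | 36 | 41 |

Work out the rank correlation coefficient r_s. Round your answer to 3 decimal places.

-0.029

Rank height: 2, 1, 3, 4, 5, 6
Rank sales: 1, 6, 2, 5, 3, 4
d = rank(height) − rank(sales): 1, -5, 1, -1, 2, 2; Σd² = 36
ρ = 1 − 6Σd² / [n(n²−1)] = 1 − 6×36 / (6×35) = 1 − 216/210 ≈ -0.029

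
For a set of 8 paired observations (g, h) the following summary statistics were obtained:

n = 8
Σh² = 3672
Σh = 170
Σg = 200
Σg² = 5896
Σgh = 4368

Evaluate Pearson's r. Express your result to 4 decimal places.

0.5111

r = (nΣgh − ΣgΣh) / √[(nΣg² − (Σg)²)(nΣh² − (Σh)²)]
Numerator: 8×4368 − 200×170 = 944
Denominator: √[(47168 − 40000)(29376 − 28900)] = √[7168 × 476] = 1847.1513
r = 944 / 1847.1513 ≈ 0.5111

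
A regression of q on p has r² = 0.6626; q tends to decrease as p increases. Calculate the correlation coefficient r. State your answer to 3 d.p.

|r| = √0.6626 = 0.814
The association is negative, so r = −0.814.

-0.814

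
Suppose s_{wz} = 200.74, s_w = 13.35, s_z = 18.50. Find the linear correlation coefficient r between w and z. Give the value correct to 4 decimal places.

0.8128

r = Cov(w,z) / (s_w · s_z) = 200.74 / (13.35 × 18.50)
  = 200.74 / 246.9750 ≈ 0.8128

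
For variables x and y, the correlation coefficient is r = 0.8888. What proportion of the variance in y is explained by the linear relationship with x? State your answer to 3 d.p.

r² = (0.8888)² = 0.790

0.790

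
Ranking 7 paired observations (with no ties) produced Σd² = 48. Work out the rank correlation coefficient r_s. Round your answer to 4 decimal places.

0.1429

ρ = 1 − 6Σd² / [n(n²−1)] = 1 − 6×48 / (7×48)
  = 1 − 288/336 = 1 − 0.85714 ≈ 0.1429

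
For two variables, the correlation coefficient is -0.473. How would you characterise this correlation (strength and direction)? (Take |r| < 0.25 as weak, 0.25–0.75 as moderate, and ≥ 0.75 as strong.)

r = -0.473 < 0 so the relationship is negative.
|r| = 0.473, which falls in the moderate range.

moderate negative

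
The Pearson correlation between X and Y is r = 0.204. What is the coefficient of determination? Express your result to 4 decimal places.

r² = (0.204)² = 0.0416

0.0416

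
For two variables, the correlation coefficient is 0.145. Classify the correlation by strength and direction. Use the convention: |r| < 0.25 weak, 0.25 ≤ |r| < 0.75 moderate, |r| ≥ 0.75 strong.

weak positive

r = 0.145 > 0 so the relationship is positive.
|r| = 0.145, which falls in the weak range.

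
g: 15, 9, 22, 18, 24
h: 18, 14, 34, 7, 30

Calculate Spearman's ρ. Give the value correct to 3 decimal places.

0.600

Rank g: 2, 1, 4, 3, 5
Rank h: 3, 2, 5, 1, 4
d = rank(g) − rank(h): -1, -1, -1, 2, 1; Σd² = 8
ρ = 1 − 6Σd² / [n(n²−1)] = 1 − 6×8 / (5×24) = 1 − 48/120 ≈ 0.600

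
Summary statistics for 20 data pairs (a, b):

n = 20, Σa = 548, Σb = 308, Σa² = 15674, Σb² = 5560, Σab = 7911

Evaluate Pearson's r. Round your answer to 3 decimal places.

r = (nΣab − ΣaΣb) / √[(nΣa² − (Σa)²)(nΣb² − (Σb)²)]
Numerator: 20×7911 − 548×308 = -10564
Denominator: √[(313480 − 300304)(111200 − 94864)] = √[13176 × 16336] = 14671.1668
r = -10564 / 14671.1668 ≈ -0.720

-0.720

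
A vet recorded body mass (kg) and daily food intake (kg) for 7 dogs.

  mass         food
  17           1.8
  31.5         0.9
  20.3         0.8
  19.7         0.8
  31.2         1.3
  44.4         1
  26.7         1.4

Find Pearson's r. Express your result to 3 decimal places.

-0.225

n = 7, Σx = 190.8, Σy = 8, Σx² = 5739.12, Σy² = 9.98, Σxy = 213.29
nΣxy − ΣxΣy = 1493.03 − 1526.4 = -33.37
nΣx² − (Σx)² = 40173.84 − 36404.64 = 3769.2; nΣy² − (Σy)² = 69.86 − 64 = 5.86
r = -33.37 / √(3769.2 × 5.86) = -33.37 / 148.6187 ≈ -0.225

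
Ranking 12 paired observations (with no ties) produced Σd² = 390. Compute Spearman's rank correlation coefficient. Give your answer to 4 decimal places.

ρ = 1 − 6Σd² / [n(n²−1)] = 1 − 6×390 / (12×143)
  = 1 − 2340/1716 = 1 − 1.36364 ≈ -0.3636

-0.3636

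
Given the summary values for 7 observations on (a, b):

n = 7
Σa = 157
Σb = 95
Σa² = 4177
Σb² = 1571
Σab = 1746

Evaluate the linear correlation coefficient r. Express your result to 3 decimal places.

r = (nΣab − ΣaΣb) / √[(nΣa² − (Σa)²)(nΣb² − (Σb)²)]
Numerator: 7×1746 − 157×95 = -2693
Denominator: √[(29239 − 24649)(10997 − 9025)] = √[4590 × 1972] = 3008.5678
r = -2693 / 3008.5678 ≈ -0.895

-0.895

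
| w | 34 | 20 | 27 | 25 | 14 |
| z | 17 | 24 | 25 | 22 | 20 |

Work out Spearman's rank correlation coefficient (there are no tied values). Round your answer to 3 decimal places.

-0.100

Rank w: 5, 2, 4, 3, 1
Rank z: 1, 4, 5, 3, 2
d = rank(w) − rank(z): 4, -2, -1, 0, -1; Σd² = 22
ρ = 1 − 6Σd² / [n(n²−1)] = 1 − 6×22 / (5×24) = 1 − 132/120 ≈ -0.100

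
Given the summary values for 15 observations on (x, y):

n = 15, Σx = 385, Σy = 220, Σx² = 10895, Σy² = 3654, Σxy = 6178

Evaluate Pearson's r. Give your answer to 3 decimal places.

0.807

r = (nΣxy − ΣxΣy) / √[(nΣx² − (Σx)²)(nΣy² − (Σy)²)]
Numerator: 15×6178 − 385×220 = 7970
Denominator: √[(163425 − 148225)(54810 − 48400)] = √[15200 × 6410] = 9870.7649
r = 7970 / 9870.7649 ≈ 0.807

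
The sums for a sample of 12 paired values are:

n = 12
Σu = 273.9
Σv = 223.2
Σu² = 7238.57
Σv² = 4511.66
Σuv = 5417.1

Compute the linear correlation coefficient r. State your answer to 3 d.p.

r = (nΣuv − ΣuΣv) / √[(nΣu² − (Σu)²)(nΣv² − (Σv)²)]
Numerator: 12×5417.1 − 273.9×223.2 = 3870.72
Denominator: √[(86862.84 − 75021.21)(54139.92 − 49818.24)] = √[11841.63 × 4321.68] = 7153.7218
r = 3870.72 / 7153.7218 ≈ 0.541

0.541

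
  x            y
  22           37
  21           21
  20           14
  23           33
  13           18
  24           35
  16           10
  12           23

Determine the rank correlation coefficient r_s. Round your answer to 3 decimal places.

Rank x: 6, 5, 4, 7, 2, 8, 3, 1
Rank y: 8, 4, 2, 6, 3, 7, 1, 5
d = rank(x) − rank(y): -2, 1, 2, 1, -1, 1, 2, -4; Σd² = 32
ρ = 1 − 6Σd² / [n(n²−1)] = 1 − 6×32 / (8×63) = 1 − 192/504 ≈ 0.619

0.619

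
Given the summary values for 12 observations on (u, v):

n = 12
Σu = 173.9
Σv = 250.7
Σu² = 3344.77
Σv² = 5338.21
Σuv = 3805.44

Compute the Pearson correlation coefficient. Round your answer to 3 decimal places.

r = (nΣuv − ΣuΣv) / √[(nΣu² − (Σu)²)(nΣv² − (Σv)²)]
Numerator: 12×3805.44 − 173.9×250.7 = 2068.55
Denominator: √[(40137.24 − 30241.21)(64058.52 − 62850.49)] = √[9896.03 × 1208.03] = 3457.5571
r = 2068.55 / 3457.5571 ≈ 0.598

0.598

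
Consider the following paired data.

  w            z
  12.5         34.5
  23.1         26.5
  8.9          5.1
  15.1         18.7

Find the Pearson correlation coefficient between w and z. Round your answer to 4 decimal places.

0.4753

n = 4, Σw = 59.6, Σz = 84.8, Σw² = 997.08, Σz² = 2268.2, Σwz = 1371.16
nΣwz − ΣwΣz = 5484.64 − 5054.08 = 430.56
nΣw² − (Σw)² = 3988.32 − 3552.16 = 436.16; nΣz² − (Σz)² = 9072.8 − 7191.04 = 1881.76
r = 430.56 / √(436.16 × 1881.76) = 430.56 / 905.9517 ≈ 0.4753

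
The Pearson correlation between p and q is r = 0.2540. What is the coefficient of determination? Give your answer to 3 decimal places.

0.065

r² = (0.2540)² = 0.065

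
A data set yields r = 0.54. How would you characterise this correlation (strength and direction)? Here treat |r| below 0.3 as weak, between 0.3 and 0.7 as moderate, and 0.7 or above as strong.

r = 0.54 > 0 so the relationship is positive.
|r| = 0.54, which falls in the moderate range.

moderate positive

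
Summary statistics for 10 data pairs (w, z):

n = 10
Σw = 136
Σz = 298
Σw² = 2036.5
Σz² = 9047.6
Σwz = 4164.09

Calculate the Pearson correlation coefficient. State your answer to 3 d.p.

0.630

r = (nΣwz − ΣwΣz) / √[(nΣw² − (Σw)²)(nΣz² − (Σz)²)]
Numerator: 10×4164.09 − 136×298 = 1112.9
Denominator: √[(20365 − 18496)(90476 − 88804)] = √[1869 × 1672] = 1767.7579
r = 1112.9 / 1767.7579 ≈ 0.630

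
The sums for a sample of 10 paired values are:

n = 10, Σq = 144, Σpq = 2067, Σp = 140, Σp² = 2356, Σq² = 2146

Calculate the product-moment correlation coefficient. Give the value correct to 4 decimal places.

0.3012

r = (nΣpq − ΣpΣq) / √[(nΣp² − (Σp)²)(nΣq² − (Σq)²)]
Numerator: 10×2067 − 140×144 = 510
Denominator: √[(23560 − 19600)(21460 − 20736)] = √[3960 × 724] = 1693.2336
r = 510 / 1693.2336 ≈ 0.3012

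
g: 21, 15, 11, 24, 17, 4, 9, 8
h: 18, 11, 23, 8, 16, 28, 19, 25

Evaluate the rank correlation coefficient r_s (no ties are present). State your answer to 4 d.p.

Rank g: 7, 5, 4, 8, 6, 1, 3, 2
Rank h: 4, 2, 6, 1, 3, 8, 5, 7
d = rank(g) − rank(h): 3, 3, -2, 7, 3, -7, -2, -5; Σd² = 158
ρ = 1 − 6Σd² / [n(n²−1)] = 1 − 6×158 / (8×63) = 1 − 948/504 ≈ -0.8810

-0.8810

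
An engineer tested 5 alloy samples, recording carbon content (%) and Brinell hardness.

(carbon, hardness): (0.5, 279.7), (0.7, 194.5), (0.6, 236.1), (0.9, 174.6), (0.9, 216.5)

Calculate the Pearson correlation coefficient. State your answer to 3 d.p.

n = 5, Σx = 3.6, Σy = 1101.4, Σx² = 2.72, Σy² = 249162.96, Σxy = 769.65
nΣxy − ΣxΣy = 3848.25 − 3965.04 = -116.79
nΣx² − (Σx)² = 13.6 − 12.96 = 0.64; nΣy² − (Σy)² = 1245814.8 − 1213081.96 = 32732.84
r = -116.79 / √(0.64 × 32732.84) = -116.79 / 144.7378 ≈ -0.807

-0.807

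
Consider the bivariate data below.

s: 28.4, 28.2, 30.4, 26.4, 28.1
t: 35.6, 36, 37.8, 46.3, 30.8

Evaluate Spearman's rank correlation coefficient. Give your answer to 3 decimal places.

Rank s: 4, 3, 5, 1, 2
Rank t: 2, 3, 4, 5, 1
d = rank(s) − rank(t): 2, 0, 1, -4, 1; Σd² = 22
ρ = 1 − 6Σd² / [n(n²−1)] = 1 − 6×22 / (5×24) = 1 − 132/120 ≈ -0.100

-0.100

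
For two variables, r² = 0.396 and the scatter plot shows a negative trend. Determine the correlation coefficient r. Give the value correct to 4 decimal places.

|r| = √0.396 = 0.6293
The association is negative, so r = −0.6293.

-0.6293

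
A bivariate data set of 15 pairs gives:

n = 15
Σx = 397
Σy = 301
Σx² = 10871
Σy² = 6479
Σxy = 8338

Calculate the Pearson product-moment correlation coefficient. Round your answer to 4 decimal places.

0.9298

r = (nΣxy − ΣxΣy) / √[(nΣx² − (Σx)²)(nΣy² − (Σy)²)]
Numerator: 15×8338 − 397×301 = 5573
Denominator: √[(163065 − 157609)(97185 − 90601)] = √[5456 × 6584] = 5993.5218
r = 5573 / 5993.5218 ≈ 0.9298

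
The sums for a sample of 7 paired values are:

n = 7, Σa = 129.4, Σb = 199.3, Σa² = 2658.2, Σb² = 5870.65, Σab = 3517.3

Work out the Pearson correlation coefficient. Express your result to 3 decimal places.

r = (nΣab − ΣaΣb) / √[(nΣa² − (Σa)²)(nΣb² − (Σb)²)]
Numerator: 7×3517.3 − 129.4×199.3 = -1168.32
Denominator: √[(18607.4 − 16744.36)(41094.55 − 39720.49)] = √[1863.04 × 1374.06] = 1599.9777
r = -1168.32 / 1599.9777 ≈ -0.730

-0.730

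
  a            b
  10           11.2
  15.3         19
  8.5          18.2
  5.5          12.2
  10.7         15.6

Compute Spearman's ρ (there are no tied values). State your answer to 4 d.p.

Rank a: 3, 5, 2, 1, 4
Rank b: 1, 5, 4, 2, 3
d = rank(a) − rank(b): 2, 0, -2, -1, 1; Σd² = 10
ρ = 1 − 6Σd² / [n(n²−1)] = 1 − 6×10 / (5×24) = 1 − 60/120 ≈ 0.5000

0.5000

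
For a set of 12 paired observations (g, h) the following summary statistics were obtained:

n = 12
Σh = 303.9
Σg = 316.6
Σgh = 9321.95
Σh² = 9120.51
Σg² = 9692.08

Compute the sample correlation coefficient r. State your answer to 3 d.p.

r = (nΣgh − ΣgΣh) / √[(nΣg² − (Σg)²)(nΣh² − (Σh)²)]
Numerator: 12×9321.95 − 316.6×303.9 = 15648.66
Denominator: √[(116304.96 − 100235.56)(109446.12 − 92355.21)] = √[16069.4 × 17090.91] = 16572.2862
r = 15648.66 / 16572.2862 ≈ 0.944

0.944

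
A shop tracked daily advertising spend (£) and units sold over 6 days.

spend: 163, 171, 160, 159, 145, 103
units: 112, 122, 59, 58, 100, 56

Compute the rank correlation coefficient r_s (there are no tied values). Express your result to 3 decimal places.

0.829

Rank spend: 5, 6, 4, 3, 2, 1
Rank units: 5, 6, 3, 2, 4, 1
d = rank(spend) − rank(units): 0, 0, 1, 1, -2, 0; Σd² = 6
ρ = 1 − 6Σd² / [n(n²−1)] = 1 − 6×6 / (6×35) = 1 − 36/210 ≈ 0.829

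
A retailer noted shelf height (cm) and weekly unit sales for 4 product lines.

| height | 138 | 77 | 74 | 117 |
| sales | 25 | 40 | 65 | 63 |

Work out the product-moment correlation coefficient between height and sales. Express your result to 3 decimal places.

n = 4, Σx = 406, Σy = 193, Σx² = 44138, Σy² = 10419, Σxy = 18711
nΣxy − ΣxΣy = 74844 − 78358 = -3514
nΣx² − (Σx)² = 176552 − 164836 = 11716; nΣy² − (Σy)² = 41676 − 37249 = 4427
r = -3514 / √(11716 × 4427) = -3514 / 7201.8561 ≈ -0.488

-0.488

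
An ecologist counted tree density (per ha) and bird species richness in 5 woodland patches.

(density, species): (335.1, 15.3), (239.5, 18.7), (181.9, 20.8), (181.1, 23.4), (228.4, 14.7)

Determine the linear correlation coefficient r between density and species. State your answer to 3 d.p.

-0.736

n = 5, Σx = 1166, Σy = 92.9, Σx² = 287703.64, Σy² = 1780.07, Σxy = 20984.42
nΣxy − ΣxΣy = 104922.1 − 108321.4 = -3399.3
nΣx² − (Σx)² = 1438518.2 − 1359556 = 78962.2; nΣy² − (Σy)² = 8900.35 − 8630.41 = 269.94
r = -3399.3 / √(78962.2 × 269.94) = -3399.3 / 4616.8232 ≈ -0.736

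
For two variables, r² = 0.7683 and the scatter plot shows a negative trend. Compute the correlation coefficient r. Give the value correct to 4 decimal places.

|r| = √0.7683 = 0.8765
The association is negative, so r = −0.8765.

-0.8765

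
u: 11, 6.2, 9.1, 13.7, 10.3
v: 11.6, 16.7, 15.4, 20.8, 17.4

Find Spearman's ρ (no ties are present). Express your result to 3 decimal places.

0.300

Rank u: 4, 1, 2, 5, 3
Rank v: 1, 3, 2, 5, 4
d = rank(u) − rank(v): 3, -2, 0, 0, -1; Σd² = 14
ρ = 1 − 6Σd² / [n(n²−1)] = 1 − 6×14 / (5×24) = 1 − 84/120 ≈ 0.300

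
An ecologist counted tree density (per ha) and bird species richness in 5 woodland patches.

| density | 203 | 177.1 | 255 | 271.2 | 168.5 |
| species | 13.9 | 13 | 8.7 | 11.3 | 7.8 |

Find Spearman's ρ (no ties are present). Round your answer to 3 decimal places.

0.200

Rank density: 3, 2, 4, 5, 1
Rank species: 5, 4, 2, 3, 1
d = rank(density) − rank(species): -2, -2, 2, 2, 0; Σd² = 16
ρ = 1 − 6Σd² / [n(n²−1)] = 1 − 6×16 / (5×24) = 1 − 96/120 ≈ 0.200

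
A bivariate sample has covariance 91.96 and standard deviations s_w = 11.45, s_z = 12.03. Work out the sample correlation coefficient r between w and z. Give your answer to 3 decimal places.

0.668

r = Cov(w,z) / (s_w · s_z) = 91.96 / (11.45 × 12.03)
  = 91.96 / 137.7435 ≈ 0.668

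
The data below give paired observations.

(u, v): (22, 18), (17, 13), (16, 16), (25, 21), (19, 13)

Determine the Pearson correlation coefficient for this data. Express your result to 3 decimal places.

n = 5, Σu = 99, Σv = 81, Σu² = 2015, Σv² = 1359, Σuv = 1645
nΣuv − ΣuΣv = 8225 − 8019 = 206
nΣu² − (Σu)² = 10075 − 9801 = 274; nΣv² − (Σv)² = 6795 − 6561 = 234
r = 206 / √(274 × 234) = 206 / 253.2114 ≈ 0.814

0.814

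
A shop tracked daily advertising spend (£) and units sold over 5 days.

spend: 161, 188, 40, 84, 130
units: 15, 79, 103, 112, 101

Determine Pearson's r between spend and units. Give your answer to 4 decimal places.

-0.5905

n = 5, Σx = 603, Σy = 410, Σx² = 86821, Σy² = 39820, Σxy = 43925
nΣxy − ΣxΣy = 219625 − 247230 = -27605
nΣx² − (Σx)² = 434105 − 363609 = 70496; nΣy² − (Σy)² = 199100 − 168100 = 31000
r = -27605 / √(70496 × 31000) = -27605 / 46748.0053 ≈ -0.5905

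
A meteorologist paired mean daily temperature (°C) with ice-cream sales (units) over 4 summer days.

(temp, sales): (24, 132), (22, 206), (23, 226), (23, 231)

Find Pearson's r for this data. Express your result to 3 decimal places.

n = 4, Σx = 92, Σy = 795, Σx² = 2118, Σy² = 164297, Σxy = 18211
nΣxy − ΣxΣy = 72844 − 73140 = -296
nΣx² − (Σx)² = 8472 − 8464 = 8; nΣy² − (Σy)² = 657188 − 632025 = 25163
r = -296 / √(8 × 25163) = -296 / 448.6691 ≈ -0.660

-0.660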